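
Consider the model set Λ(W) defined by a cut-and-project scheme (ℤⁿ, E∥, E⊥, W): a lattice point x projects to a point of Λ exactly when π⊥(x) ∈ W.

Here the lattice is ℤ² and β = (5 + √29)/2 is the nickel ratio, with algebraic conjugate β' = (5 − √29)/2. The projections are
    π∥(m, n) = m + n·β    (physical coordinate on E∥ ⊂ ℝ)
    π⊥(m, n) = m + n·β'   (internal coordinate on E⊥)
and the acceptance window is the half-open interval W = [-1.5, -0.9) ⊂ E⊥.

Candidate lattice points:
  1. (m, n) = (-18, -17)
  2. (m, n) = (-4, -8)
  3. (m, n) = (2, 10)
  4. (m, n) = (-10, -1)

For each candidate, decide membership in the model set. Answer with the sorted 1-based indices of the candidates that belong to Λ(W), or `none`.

none

Numerically β ≈ 5.1926 and β' = −1/β ≈ -0.1926.
candidate 1: (m,n)=(-18,-17) → π∥ = -18-17·β ≈ -106.2739, π⊥ = -18-17·β' ≈ -14.7261 ∉ [-1.5, -0.9) ⇒ out
candidate 2: (m,n)=(-4,-8) → π∥ = -4-8·β ≈ -45.5407, π⊥ = -4-8·β' ≈ -2.4593 ∉ [-1.5, -0.9) ⇒ out
candidate 3: (m,n)=(2,10) → π∥ = 2+10·β ≈ 53.9258, π⊥ = 2+10·β' ≈ 0.0742 ∉ [-1.5, -0.9) ⇒ out
candidate 4: (m,n)=(-10,-1) → π∥ = -10-1·β ≈ -15.1926, π⊥ = -10-1·β' ≈ -9.8074 ∉ [-1.5, -0.9) ⇒ out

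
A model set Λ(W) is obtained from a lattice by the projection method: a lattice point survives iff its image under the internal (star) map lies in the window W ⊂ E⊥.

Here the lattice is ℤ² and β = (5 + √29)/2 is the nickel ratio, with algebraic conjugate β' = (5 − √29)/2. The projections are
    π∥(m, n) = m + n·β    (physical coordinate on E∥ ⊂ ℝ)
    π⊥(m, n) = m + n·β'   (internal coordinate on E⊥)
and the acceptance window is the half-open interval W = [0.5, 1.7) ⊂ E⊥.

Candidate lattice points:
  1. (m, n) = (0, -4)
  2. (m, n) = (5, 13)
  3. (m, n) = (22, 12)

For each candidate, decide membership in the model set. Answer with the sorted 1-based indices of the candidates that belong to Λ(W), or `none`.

1

Compute β' = (5−√29)/2 = -0.192582, so π⊥(m,n) = m -0.192582·n.
[1] lift (0,-4): star map gives 0.770330; window check 0.5 ≤ 0.770330 < 1.7 is true → IN Λ
[2] lift (5,13): star map gives 2.496429; window check 0.5 ≤ 2.496429 < 1.7 is false → out
[3] lift (22,12): star map gives 19.689011; window check 0.5 ≤ 19.689011 < 1.7 is false → out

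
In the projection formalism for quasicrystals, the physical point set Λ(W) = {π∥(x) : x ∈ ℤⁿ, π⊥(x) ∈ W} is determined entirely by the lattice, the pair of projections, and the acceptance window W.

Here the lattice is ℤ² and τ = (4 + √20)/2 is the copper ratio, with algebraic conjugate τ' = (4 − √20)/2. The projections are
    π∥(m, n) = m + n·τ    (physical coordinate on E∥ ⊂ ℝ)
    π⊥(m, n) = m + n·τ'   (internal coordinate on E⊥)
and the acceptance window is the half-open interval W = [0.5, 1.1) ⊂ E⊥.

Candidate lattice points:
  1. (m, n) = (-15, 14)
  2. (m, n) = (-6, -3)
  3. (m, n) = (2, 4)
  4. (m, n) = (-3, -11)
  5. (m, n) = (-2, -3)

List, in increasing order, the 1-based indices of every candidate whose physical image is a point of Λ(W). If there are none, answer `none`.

3

Numerically τ ≈ 4.236068 and τ' = −1/τ ≈ -0.236068.
candidate 1: (m,n)=(-15,14) → π∥ = -15+14·τ ≈ 44.304952, π⊥ = -15+14·τ' ≈ -18.304952 ∉ [0.5, 1.1) ⇒ out
candidate 2: (m,n)=(-6,-3) → π∥ = -6-3·τ ≈ -18.708204, π⊥ = -6-3·τ' ≈ -5.291796 ∉ [0.5, 1.1) ⇒ out
candidate 3: (m,n)=(2,4) → π∥ = 2+4·τ ≈ 18.944272, π⊥ = 2+4·τ' ≈ 1.055728 ∈ [0.5, 1.1) ⇒ IN Λ
candidate 4: (m,n)=(-3,-11) → π∥ = -3-11·τ ≈ -49.596748, π⊥ = -3-11·τ' ≈ -0.403252 ∉ [0.5, 1.1) ⇒ out
candidate 5: (m,n)=(-2,-3) → π∥ = -2-3·τ ≈ -14.708204, π⊥ = -2-3·τ' ≈ -1.291796 ∉ [0.5, 1.1) ⇒ out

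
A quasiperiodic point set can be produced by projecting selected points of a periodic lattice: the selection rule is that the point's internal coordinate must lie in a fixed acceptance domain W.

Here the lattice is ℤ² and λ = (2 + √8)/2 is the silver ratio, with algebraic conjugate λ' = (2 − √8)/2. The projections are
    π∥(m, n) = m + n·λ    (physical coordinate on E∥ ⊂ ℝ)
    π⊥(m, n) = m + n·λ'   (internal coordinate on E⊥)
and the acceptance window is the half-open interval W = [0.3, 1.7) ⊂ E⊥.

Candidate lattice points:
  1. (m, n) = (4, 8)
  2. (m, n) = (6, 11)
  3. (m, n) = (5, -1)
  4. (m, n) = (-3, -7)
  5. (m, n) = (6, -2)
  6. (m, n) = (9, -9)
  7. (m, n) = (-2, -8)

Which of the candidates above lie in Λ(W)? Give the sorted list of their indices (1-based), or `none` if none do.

Numerically λ ≈ 2.4142 and λ' = −1/λ ≈ -0.4142.
candidate 1: (m,n)=(4,8) → π∥ = 4+8·λ ≈ 23.3137, π⊥ = 4+8·λ' ≈ 0.6863 ∈ [0.3, 1.7) ⇒ IN Λ
candidate 2: (m,n)=(6,11) → π∥ = 6+11·λ ≈ 32.5563, π⊥ = 6+11·λ' ≈ 1.4437 ∈ [0.3, 1.7) ⇒ IN Λ
candidate 3: (m,n)=(5,-1) → π∥ = 5-1·λ ≈ 2.5858, π⊥ = 5-1·λ' ≈ 5.4142 ∉ [0.3, 1.7) ⇒ out
candidate 4: (m,n)=(-3,-7) → π∥ = -3-7·λ ≈ -19.8995, π⊥ = -3-7·λ' ≈ -0.1005 ∉ [0.3, 1.7) ⇒ out
candidate 5: (m,n)=(6,-2) → π∥ = 6-2·λ ≈ 1.1716, π⊥ = 6-2·λ' ≈ 6.8284 ∉ [0.3, 1.7) ⇒ out
candidate 6: (m,n)=(9,-9) → π∥ = 9-9·λ ≈ -12.7279, π⊥ = 9-9·λ' ≈ 12.7279 ∉ [0.3, 1.7) ⇒ out
candidate 7: (m,n)=(-2,-8) → π∥ = -2-8·λ ≈ -21.3137, π⊥ = -2-8·λ' ≈ 1.3137 ∈ [0.3, 1.7) ⇒ IN Λ

1, 2, 7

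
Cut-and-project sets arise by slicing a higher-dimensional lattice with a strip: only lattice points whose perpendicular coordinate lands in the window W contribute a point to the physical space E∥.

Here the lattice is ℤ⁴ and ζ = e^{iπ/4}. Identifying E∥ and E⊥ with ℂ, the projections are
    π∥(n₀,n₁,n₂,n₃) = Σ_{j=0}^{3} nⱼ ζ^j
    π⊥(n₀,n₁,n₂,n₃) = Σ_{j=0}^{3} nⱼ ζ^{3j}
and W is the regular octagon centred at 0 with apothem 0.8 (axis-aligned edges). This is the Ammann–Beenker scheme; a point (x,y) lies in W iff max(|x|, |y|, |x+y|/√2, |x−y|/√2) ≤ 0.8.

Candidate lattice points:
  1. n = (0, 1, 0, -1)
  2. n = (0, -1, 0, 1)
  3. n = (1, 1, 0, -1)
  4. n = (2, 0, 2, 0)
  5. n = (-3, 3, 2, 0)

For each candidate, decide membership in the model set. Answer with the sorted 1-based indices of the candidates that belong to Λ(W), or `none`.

3

Internal map: ζ^{3j} for j=0..3 gives (1,0), (−√2/2,√2/2), (0,−1), (√2/2,√2/2).
candidate 1: n = (0, 1, 0, -1) → π⊥ ≈ (-1.41421, +0.00000); max(|x|,|y|,|x±y|/√2) = 1.41421 > 0.8 ⇒ ∉ W
candidate 2: n = (0, -1, 0, 1) → π⊥ ≈ (+1.41421, +0.00000); max(|x|,|y|,|x±y|/√2) = 1.41421 > 0.8 ⇒ ∉ W
candidate 3: n = (1, 1, 0, -1) → π⊥ ≈ (-0.41421, +0.00000); max(|x|,|y|,|x±y|/√2) = 0.41421 ≤ 0.8 ⇒ ∈ W
candidate 4: n = (2, 0, 2, 0) → π⊥ ≈ (+2.00000, -2.00000); max(|x|,|y|,|x±y|/√2) = 2.82843 > 0.8 ⇒ ∉ W
candidate 5: n = (-3, 3, 2, 0) → π⊥ ≈ (-5.12132, +0.12132); max(|x|,|y|,|x±y|/√2) = 5.12132 > 0.8 ⇒ ∉ W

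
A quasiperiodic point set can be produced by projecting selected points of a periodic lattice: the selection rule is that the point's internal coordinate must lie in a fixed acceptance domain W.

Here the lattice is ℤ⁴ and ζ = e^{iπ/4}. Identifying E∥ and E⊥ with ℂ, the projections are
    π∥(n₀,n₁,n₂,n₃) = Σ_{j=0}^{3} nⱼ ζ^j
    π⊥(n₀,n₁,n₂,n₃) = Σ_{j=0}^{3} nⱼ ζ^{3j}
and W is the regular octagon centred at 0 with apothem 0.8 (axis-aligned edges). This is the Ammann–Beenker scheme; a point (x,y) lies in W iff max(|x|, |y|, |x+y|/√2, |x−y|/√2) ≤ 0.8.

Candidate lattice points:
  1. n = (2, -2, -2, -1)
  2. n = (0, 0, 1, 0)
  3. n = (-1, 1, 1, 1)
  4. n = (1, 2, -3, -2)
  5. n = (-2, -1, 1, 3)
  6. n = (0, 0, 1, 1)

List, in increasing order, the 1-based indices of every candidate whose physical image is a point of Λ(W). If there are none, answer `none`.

6

Internal map: ζ^{3j} for j=0..3 gives (1,0), (−√2/2,√2/2), (0,−1), (√2/2,√2/2).
#1 (2, -2, -2, -1): internal (2.707107, -0.121320); octagon support 2.707107 vs apothem 0.8 → ∉ W
#2 (0, 0, 1, 0): internal (0.000000, -1.000000); octagon support 1.000000 vs apothem 0.8 → ∉ W
#3 (-1, 1, 1, 1): internal (-1.000000, 0.414214); octagon support 1.000000 vs apothem 0.8 → ∉ W
#4 (1, 2, -3, -2): internal (-1.828427, 3.000000); octagon support 3.414214 vs apothem 0.8 → ∉ W
#5 (-2, -1, 1, 3): internal (0.828427, 0.414214); octagon support 0.878680 vs apothem 0.8 → ∉ W
#6 (0, 0, 1, 1): internal (0.707107, -0.292893); octagon support 0.707107 vs apothem 0.8 → ∈ W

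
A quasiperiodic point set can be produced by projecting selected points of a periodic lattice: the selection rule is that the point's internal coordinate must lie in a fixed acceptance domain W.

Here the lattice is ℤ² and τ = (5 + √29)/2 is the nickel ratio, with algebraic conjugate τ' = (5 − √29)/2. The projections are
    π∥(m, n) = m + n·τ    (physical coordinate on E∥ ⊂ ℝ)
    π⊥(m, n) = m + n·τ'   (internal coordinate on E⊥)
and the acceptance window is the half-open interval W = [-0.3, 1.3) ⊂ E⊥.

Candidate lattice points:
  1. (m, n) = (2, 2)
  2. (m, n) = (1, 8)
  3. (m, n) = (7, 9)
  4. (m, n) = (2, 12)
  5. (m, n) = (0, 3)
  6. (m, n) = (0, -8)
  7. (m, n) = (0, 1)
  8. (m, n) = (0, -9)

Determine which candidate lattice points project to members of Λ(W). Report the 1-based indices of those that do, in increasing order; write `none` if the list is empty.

Compute τ' = (5−√29)/2 = -0.19258, so π⊥(m,n) = m -0.19258·n.
#1 (2,2): internal coord 2 + (2)·τ' = +1.61484; +1.61484 ∉ [-0.3, 1.3) → out
#2 (1,8): internal coord 1 + (8)·τ' = -0.54066; -0.54066 ∉ [-0.3, 1.3) → out
#3 (7,9): internal coord 7 + (9)·τ' = +5.26676; +5.26676 ∉ [-0.3, 1.3) → out
#4 (2,12): internal coord 2 + (12)·τ' = -0.31099; -0.31099 ∉ [-0.3, 1.3) → out
#5 (0,3): internal coord 0 + (3)·τ' = -0.57775; -0.57775 ∉ [-0.3, 1.3) → out
#6 (0,-8): internal coord 0 + (-8)·τ' = +1.54066; +1.54066 ∉ [-0.3, 1.3) → out
#7 (0,1): internal coord 0 + (1)·τ' = -0.19258; -0.19258 ∈ [-0.3, 1.3) → IN Λ
#8 (0,-9): internal coord 0 + (-9)·τ' = +1.73324; +1.73324 ∉ [-0.3, 1.3) → out

7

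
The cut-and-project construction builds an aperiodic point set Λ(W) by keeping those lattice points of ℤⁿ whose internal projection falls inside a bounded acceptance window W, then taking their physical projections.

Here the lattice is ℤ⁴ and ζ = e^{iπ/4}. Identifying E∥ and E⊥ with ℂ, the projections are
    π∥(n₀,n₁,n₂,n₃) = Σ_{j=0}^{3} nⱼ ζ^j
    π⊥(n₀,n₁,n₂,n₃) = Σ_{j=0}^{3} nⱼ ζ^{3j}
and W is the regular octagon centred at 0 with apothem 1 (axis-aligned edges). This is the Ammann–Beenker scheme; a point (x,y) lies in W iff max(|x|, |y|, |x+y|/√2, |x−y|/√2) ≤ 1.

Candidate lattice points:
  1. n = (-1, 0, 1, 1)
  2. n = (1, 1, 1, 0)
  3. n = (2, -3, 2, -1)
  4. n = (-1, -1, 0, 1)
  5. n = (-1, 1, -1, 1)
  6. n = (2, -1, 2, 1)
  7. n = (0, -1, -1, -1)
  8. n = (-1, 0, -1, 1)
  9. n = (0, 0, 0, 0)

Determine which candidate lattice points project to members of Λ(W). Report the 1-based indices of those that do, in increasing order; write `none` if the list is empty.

1, 2, 4, 7, 9

Internal map: ζ^{3j} for j=0..3 gives (1,0), (−√2/2,√2/2), (0,−1), (√2/2,√2/2).
candidate 1: n = (-1, 0, 1, 1) → π⊥ ≈ (-0.292893, -0.292893); max(|x|,|y|,|x±y|/√2) = 0.414214 ≤ 1 ⇒ ∈ W
candidate 2: n = (1, 1, 1, 0) → π⊥ ≈ (+0.292893, -0.292893); max(|x|,|y|,|x±y|/√2) = 0.414214 ≤ 1 ⇒ ∈ W
candidate 3: n = (2, -3, 2, -1) → π⊥ ≈ (+3.414214, -4.828427); max(|x|,|y|,|x±y|/√2) = 5.828427 > 1 ⇒ ∉ W
candidate 4: n = (-1, -1, 0, 1) → π⊥ ≈ (+0.414214, +0.000000); max(|x|,|y|,|x±y|/√2) = 0.414214 ≤ 1 ⇒ ∈ W
candidate 5: n = (-1, 1, -1, 1) → π⊥ ≈ (-1.000000, +2.414214); max(|x|,|y|,|x±y|/√2) = 2.414214 > 1 ⇒ ∉ W
candidate 6: n = (2, -1, 2, 1) → π⊥ ≈ (+3.414214, -2.000000); max(|x|,|y|,|x±y|/√2) = 3.828427 > 1 ⇒ ∉ W
candidate 7: n = (0, -1, -1, -1) → π⊥ ≈ (+0.000000, -0.414214); max(|x|,|y|,|x±y|/√2) = 0.414214 ≤ 1 ⇒ ∈ W
candidate 8: n = (-1, 0, -1, 1) → π⊥ ≈ (-0.292893, +1.707107); max(|x|,|y|,|x±y|/√2) = 1.707107 > 1 ⇒ ∉ W
candidate 9: n = (0, 0, 0, 0) → π⊥ ≈ (+0.000000, +0.000000); max(|x|,|y|,|x±y|/√2) = 0.000000 ≤ 1 ⇒ ∈ W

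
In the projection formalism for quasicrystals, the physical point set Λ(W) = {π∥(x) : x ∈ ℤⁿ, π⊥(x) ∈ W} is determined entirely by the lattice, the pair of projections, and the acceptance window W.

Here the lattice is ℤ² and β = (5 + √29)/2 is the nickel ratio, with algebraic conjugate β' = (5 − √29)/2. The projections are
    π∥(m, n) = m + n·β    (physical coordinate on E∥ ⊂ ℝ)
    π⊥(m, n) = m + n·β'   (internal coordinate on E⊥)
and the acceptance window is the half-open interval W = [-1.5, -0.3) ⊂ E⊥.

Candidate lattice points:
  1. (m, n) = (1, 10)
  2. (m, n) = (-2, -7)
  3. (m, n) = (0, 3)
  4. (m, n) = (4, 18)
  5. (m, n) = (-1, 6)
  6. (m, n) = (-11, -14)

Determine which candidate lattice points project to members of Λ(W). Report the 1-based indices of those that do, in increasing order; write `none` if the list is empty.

1, 2, 3

Numerically β ≈ 5.1926 and β' = −1/β ≈ -0.1926.
[1] lift (1,10): star map gives -0.9258; window check -1.5 ≤ -0.9258 < -0.3 is true → IN Λ
[2] lift (-2,-7): star map gives -0.6519; window check -1.5 ≤ -0.6519 < -0.3 is true → IN Λ
[3] lift (0,3): star map gives -0.5777; window check -1.5 ≤ -0.5777 < -0.3 is true → IN Λ
[4] lift (4,18): star map gives 0.5335; window check -1.5 ≤ 0.5335 < -0.3 is false → out
[5] lift (-1,6): star map gives -2.1555; window check -1.5 ≤ -2.1555 < -0.3 is false → out
[6] lift (-11,-14): star map gives -8.3038; window check -1.5 ≤ -8.3038 < -0.3 is false → out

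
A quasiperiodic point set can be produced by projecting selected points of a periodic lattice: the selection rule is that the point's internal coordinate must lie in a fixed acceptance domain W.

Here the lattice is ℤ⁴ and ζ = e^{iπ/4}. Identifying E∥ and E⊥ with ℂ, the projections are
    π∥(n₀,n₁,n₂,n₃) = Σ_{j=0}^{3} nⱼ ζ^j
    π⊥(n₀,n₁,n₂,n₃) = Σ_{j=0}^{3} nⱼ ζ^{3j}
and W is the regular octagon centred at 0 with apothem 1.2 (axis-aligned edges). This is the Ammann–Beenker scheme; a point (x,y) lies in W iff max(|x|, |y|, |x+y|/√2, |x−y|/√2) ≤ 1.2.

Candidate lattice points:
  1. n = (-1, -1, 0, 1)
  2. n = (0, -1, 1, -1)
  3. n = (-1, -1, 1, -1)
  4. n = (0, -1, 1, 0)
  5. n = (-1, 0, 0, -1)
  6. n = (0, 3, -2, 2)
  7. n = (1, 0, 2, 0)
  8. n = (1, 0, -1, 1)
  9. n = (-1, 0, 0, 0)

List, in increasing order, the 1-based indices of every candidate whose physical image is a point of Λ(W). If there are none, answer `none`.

1, 9

With ζ = e^{iπ/4} the internal vectors are ζ^0,ζ^3,ζ^6,ζ^9.
#1 (-1, -1, 0, 1): internal (0.414214, 0.000000); octagon support 0.414214 vs apothem 1.2 → ∈ W
#2 (0, -1, 1, -1): internal (0.000000, -2.414214); octagon support 2.414214 vs apothem 1.2 → ∉ W
#3 (-1, -1, 1, -1): internal (-1.000000, -2.414214); octagon support 2.414214 vs apothem 1.2 → ∉ W
#4 (0, -1, 1, 0): internal (0.707107, -1.707107); octagon support 1.707107 vs apothem 1.2 → ∉ W
#5 (-1, 0, 0, -1): internal (-1.707107, -0.707107); octagon support 1.707107 vs apothem 1.2 → ∉ W
#6 (0, 3, -2, 2): internal (-0.707107, 5.535534); octagon support 5.535534 vs apothem 1.2 → ∉ W
#7 (1, 0, 2, 0): internal (1.000000, -2.000000); octagon support 2.121320 vs apothem 1.2 → ∉ W
#8 (1, 0, -1, 1): internal (1.707107, 1.707107); octagon support 2.414214 vs apothem 1.2 → ∉ W
#9 (-1, 0, 0, 0): internal (-1.000000, 0.000000); octagon support 1.000000 vs apothem 1.2 → ∈ W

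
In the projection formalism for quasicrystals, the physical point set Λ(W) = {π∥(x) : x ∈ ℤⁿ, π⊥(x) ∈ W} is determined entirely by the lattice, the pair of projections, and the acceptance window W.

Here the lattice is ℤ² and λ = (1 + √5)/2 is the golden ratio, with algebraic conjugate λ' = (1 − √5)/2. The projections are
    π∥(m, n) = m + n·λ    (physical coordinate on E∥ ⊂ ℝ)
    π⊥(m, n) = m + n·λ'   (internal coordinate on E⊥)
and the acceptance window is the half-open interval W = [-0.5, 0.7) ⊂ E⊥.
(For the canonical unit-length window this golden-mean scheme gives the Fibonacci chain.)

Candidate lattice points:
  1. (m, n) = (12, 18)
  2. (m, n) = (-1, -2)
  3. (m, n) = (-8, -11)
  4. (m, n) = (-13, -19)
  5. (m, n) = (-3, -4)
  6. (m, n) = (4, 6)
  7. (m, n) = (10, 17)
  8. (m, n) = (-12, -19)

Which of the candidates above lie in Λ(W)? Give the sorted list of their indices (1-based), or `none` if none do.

Compute λ' = (1−√5)/2 = -0.61803, so π⊥(m,n) = m -0.61803·n.
candidate 1: (m,n)=(12,18) → π∥ = 12+18·λ ≈ 41.12461, π⊥ = 12+18·λ' ≈ 0.87539 ∉ [-0.5, 0.7) ⇒ out
candidate 2: (m,n)=(-1,-2) → π∥ = -1-2·λ ≈ -4.23607, π⊥ = -1-2·λ' ≈ 0.23607 ∈ [-0.5, 0.7) ⇒ IN Λ
candidate 3: (m,n)=(-8,-11) → π∥ = -8-11·λ ≈ -25.79837, π⊥ = -8-11·λ' ≈ -1.20163 ∉ [-0.5, 0.7) ⇒ out
candidate 4: (m,n)=(-13,-19) → π∥ = -13-19·λ ≈ -43.74265, π⊥ = -13-19·λ' ≈ -1.25735 ∉ [-0.5, 0.7) ⇒ out
candidate 5: (m,n)=(-3,-4) → π∥ = -3-4·λ ≈ -9.47214, π⊥ = -3-4·λ' ≈ -0.52786 ∉ [-0.5, 0.7) ⇒ out
candidate 6: (m,n)=(4,6) → π∥ = 4+6·λ ≈ 13.70820, π⊥ = 4+6·λ' ≈ 0.29180 ∈ [-0.5, 0.7) ⇒ IN Λ
candidate 7: (m,n)=(10,17) → π∥ = 10+17·λ ≈ 37.50658, π⊥ = 10+17·λ' ≈ -0.50658 ∉ [-0.5, 0.7) ⇒ out
candidate 8: (m,n)=(-12,-19) → π∥ = -12-19·λ ≈ -42.74265, π⊥ = -12-19·λ' ≈ -0.25735 ∈ [-0.5, 0.7) ⇒ IN Λ

2, 6, 8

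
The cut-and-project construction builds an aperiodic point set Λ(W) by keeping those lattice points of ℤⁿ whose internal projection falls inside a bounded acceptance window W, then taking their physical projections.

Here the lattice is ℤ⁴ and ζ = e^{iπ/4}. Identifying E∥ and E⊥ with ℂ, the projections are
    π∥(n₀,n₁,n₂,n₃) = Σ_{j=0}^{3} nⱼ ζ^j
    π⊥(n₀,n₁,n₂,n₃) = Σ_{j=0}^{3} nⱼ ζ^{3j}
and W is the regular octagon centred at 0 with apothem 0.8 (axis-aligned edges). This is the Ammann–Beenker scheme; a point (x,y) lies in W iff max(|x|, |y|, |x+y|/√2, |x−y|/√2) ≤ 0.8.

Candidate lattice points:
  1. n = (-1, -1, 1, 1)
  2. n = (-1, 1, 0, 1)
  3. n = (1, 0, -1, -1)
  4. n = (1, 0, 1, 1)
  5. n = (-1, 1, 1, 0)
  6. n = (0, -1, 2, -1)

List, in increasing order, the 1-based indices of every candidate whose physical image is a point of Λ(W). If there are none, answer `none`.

Internal map: ζ^{3j} for j=0..3 gives (1,0), (−√2/2,√2/2), (0,−1), (√2/2,√2/2).
#1 (-1, -1, 1, 1): internal (0.4142, -1.0000); octagon support 1.0000 vs apothem 0.8 → ∉ W
#2 (-1, 1, 0, 1): internal (-1.0000, 1.4142); octagon support 1.7071 vs apothem 0.8 → ∉ W
#3 (1, 0, -1, -1): internal (0.2929, 0.2929); octagon support 0.4142 vs apothem 0.8 → ∈ W
#4 (1, 0, 1, 1): internal (1.7071, -0.2929); octagon support 1.7071 vs apothem 0.8 → ∉ W
#5 (-1, 1, 1, 0): internal (-1.7071, -0.2929); octagon support 1.7071 vs apothem 0.8 → ∉ W
#6 (0, -1, 2, -1): internal (0.0000, -3.4142); octagon support 3.4142 vs apothem 0.8 → ∉ W

3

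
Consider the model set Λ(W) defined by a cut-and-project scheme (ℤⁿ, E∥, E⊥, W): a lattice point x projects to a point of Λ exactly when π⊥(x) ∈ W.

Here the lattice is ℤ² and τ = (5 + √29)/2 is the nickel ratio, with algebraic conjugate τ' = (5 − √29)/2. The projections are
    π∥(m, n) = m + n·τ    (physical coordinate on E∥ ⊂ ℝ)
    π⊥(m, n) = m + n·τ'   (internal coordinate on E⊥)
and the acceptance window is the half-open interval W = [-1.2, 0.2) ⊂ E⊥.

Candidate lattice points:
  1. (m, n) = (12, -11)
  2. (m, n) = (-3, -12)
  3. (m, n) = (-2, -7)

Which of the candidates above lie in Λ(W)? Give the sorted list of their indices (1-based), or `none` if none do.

Numerically τ ≈ 5.19258 and τ' = −1/τ ≈ -0.19258.
candidate 1: (m,n)=(12,-11) → π∥ = 12-11·τ ≈ -45.11841, π⊥ = 12-11·τ' ≈ 14.11841 ∉ [-1.2, 0.2) ⇒ out
candidate 2: (m,n)=(-3,-12) → π∥ = -3-12·τ ≈ -65.31099, π⊥ = -3-12·τ' ≈ -0.68901 ∈ [-1.2, 0.2) ⇒ IN Λ
candidate 3: (m,n)=(-2,-7) → π∥ = -2-7·τ ≈ -38.34808, π⊥ = -2-7·τ' ≈ -0.65192 ∈ [-1.2, 0.2) ⇒ IN Λ

2, 3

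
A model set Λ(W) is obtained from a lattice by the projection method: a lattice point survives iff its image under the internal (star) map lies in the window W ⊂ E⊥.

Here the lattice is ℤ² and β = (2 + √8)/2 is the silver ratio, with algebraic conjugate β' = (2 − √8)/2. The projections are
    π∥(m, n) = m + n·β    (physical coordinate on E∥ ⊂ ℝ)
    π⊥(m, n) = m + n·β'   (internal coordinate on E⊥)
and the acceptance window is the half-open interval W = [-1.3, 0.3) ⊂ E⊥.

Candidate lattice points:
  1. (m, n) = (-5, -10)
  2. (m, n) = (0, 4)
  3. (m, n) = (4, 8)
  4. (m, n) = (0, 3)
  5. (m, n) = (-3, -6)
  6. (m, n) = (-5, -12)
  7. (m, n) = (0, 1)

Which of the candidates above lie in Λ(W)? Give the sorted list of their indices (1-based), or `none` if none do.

1, 4, 5, 6, 7

β' = (2−√8)/2 ≈ -0.4142.
candidate 1: (m,n)=(-5,-10) → π∥ = -5-10·β ≈ -29.1421, π⊥ = -5-10·β' ≈ -0.8579 ∈ [-1.3, 0.3) ⇒ IN Λ
candidate 2: (m,n)=(0,4) → π∥ = 0+4·β ≈ 9.6569, π⊥ = 0+4·β' ≈ -1.6569 ∉ [-1.3, 0.3) ⇒ out
candidate 3: (m,n)=(4,8) → π∥ = 4+8·β ≈ 23.3137, π⊥ = 4+8·β' ≈ 0.6863 ∉ [-1.3, 0.3) ⇒ out
candidate 4: (m,n)=(0,3) → π∥ = 0+3·β ≈ 7.2426, π⊥ = 0+3·β' ≈ -1.2426 ∈ [-1.3, 0.3) ⇒ IN Λ
candidate 5: (m,n)=(-3,-6) → π∥ = -3-6·β ≈ -17.4853, π⊥ = -3-6·β' ≈ -0.5147 ∈ [-1.3, 0.3) ⇒ IN Λ
candidate 6: (m,n)=(-5,-12) → π∥ = -5-12·β ≈ -33.9706, π⊥ = -5-12·β' ≈ -0.0294 ∈ [-1.3, 0.3) ⇒ IN Λ
candidate 7: (m,n)=(0,1) → π∥ = 0+1·β ≈ 2.4142, π⊥ = 0+1·β' ≈ -0.4142 ∈ [-1.3, 0.3) ⇒ IN Λ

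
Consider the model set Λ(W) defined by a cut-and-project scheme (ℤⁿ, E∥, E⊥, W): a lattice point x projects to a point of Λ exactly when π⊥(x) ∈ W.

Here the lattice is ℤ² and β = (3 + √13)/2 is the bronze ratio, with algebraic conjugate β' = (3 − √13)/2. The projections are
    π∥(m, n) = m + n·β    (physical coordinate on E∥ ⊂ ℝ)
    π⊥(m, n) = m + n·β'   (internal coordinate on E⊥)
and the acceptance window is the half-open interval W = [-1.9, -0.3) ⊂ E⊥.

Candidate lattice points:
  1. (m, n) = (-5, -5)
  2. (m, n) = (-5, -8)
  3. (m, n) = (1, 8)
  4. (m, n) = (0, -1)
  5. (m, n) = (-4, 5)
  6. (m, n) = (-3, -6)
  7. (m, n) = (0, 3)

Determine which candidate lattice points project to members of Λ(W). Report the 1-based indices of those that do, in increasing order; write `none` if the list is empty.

Numerically β ≈ 3.302776 and β' = −1/β ≈ -0.302776.
[1] lift (-5,-5): star map gives -3.486122; window check -1.9 ≤ -3.486122 < -0.3 is false → out
[2] lift (-5,-8): star map gives -2.577795; window check -1.9 ≤ -2.577795 < -0.3 is false → out
[3] lift (1,8): star map gives -1.422205; window check -1.9 ≤ -1.422205 < -0.3 is true → IN Λ
[4] lift (0,-1): star map gives 0.302776; window check -1.9 ≤ 0.302776 < -0.3 is false → out
[5] lift (-4,5): star map gives -5.513878; window check -1.9 ≤ -5.513878 < -0.3 is false → out
[6] lift (-3,-6): star map gives -1.183346; window check -1.9 ≤ -1.183346 < -0.3 is true → IN Λ
[7] lift (0,3): star map gives -0.908327; window check -1.9 ≤ -0.908327 < -0.3 is true → IN Λ

3, 6, 7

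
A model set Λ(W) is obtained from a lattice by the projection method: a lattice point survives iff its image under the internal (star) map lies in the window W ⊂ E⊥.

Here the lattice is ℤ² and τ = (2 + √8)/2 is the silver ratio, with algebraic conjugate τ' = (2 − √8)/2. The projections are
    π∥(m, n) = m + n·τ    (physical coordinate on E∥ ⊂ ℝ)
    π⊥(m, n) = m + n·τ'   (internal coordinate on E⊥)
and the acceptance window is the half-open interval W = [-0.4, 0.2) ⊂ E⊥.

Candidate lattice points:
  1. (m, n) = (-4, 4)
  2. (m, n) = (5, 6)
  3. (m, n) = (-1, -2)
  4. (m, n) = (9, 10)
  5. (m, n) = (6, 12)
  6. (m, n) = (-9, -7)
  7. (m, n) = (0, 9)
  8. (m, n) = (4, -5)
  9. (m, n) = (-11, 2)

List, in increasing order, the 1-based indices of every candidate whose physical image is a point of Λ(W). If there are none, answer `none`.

3

τ' = (2−√8)/2 ≈ -0.41421.
#1 (-4,4): internal coord -4 + (4)·τ' = -5.65685; -5.65685 ∉ [-0.4, 0.2) → out
#2 (5,6): internal coord 5 + (6)·τ' = +2.51472; +2.51472 ∉ [-0.4, 0.2) → out
#3 (-1,-2): internal coord -1 + (-2)·τ' = -0.17157; -0.17157 ∈ [-0.4, 0.2) → IN Λ
#4 (9,10): internal coord 9 + (10)·τ' = +4.85786; +4.85786 ∉ [-0.4, 0.2) → out
#5 (6,12): internal coord 6 + (12)·τ' = +1.02944; +1.02944 ∉ [-0.4, 0.2) → out
#6 (-9,-7): internal coord -9 + (-7)·τ' = -6.10051; -6.10051 ∉ [-0.4, 0.2) → out
#7 (0,9): internal coord 0 + (9)·τ' = -3.72792; -3.72792 ∉ [-0.4, 0.2) → out
#8 (4,-5): internal coord 4 + (-5)·τ' = +6.07107; +6.07107 ∉ [-0.4, 0.2) → out
#9 (-11,2): internal coord -11 + (2)·τ' = -11.82843; -11.82843 ∉ [-0.4, 0.2) → out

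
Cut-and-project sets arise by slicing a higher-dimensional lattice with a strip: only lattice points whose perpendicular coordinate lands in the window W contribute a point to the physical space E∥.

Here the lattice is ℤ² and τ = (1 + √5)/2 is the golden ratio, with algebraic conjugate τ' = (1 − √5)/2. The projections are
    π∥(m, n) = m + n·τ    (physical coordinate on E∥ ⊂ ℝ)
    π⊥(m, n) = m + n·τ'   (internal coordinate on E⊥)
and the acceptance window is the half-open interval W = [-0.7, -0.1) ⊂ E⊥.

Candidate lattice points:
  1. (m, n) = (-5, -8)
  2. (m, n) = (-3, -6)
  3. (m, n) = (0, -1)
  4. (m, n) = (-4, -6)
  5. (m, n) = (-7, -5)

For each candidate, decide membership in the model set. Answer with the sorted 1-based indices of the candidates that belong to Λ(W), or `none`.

4

Compute τ' = (1−√5)/2 = -0.618034, so π⊥(m,n) = m -0.618034·n.
candidate 1: (m,n)=(-5,-8) → π∥ = -5-8·τ ≈ -17.944272, π⊥ = -5-8·τ' ≈ -0.055728 ∉ [-0.7, -0.1) ⇒ out
candidate 2: (m,n)=(-3,-6) → π∥ = -3-6·τ ≈ -12.708204, π⊥ = -3-6·τ' ≈ 0.708204 ∉ [-0.7, -0.1) ⇒ out
candidate 3: (m,n)=(0,-1) → π∥ = 0-1·τ ≈ -1.618034, π⊥ = 0-1·τ' ≈ 0.618034 ∉ [-0.7, -0.1) ⇒ out
candidate 4: (m,n)=(-4,-6) → π∥ = -4-6·τ ≈ -13.708204, π⊥ = -4-6·τ' ≈ -0.291796 ∈ [-0.7, -0.1) ⇒ IN Λ
candidate 5: (m,n)=(-7,-5) → π∥ = -7-5·τ ≈ -15.090170, π⊥ = -7-5·τ' ≈ -3.909830 ∉ [-0.7, -0.1) ⇒ out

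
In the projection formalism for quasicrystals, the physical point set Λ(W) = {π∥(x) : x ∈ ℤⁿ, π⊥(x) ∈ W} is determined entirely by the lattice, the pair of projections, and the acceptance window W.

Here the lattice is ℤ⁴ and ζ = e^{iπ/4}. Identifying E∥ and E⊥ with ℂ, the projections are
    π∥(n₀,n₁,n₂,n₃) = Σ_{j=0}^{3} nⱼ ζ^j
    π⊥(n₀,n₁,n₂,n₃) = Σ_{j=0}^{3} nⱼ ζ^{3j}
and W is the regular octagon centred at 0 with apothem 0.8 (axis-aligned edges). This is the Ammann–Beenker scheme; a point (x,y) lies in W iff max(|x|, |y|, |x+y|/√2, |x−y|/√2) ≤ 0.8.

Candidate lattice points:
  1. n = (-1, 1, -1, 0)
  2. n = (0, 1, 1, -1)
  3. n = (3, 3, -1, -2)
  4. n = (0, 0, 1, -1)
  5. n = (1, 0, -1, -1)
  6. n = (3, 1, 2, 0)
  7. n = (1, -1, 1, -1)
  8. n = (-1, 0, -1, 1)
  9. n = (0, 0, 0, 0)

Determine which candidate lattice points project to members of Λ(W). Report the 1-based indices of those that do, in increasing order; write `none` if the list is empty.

5, 9

With ζ = e^{iπ/4} the internal vectors are ζ^0,ζ^3,ζ^6,ζ^9.
#1 (-1, 1, -1, 0): internal (-1.707107, 1.707107); octagon support 2.414214 vs apothem 0.8 → ∉ W
#2 (0, 1, 1, -1): internal (-1.414214, -1.000000); octagon support 1.707107 vs apothem 0.8 → ∉ W
#3 (3, 3, -1, -2): internal (-0.535534, 1.707107); octagon support 1.707107 vs apothem 0.8 → ∉ W
#4 (0, 0, 1, -1): internal (-0.707107, -1.707107); octagon support 1.707107 vs apothem 0.8 → ∉ W
#5 (1, 0, -1, -1): internal (0.292893, 0.292893); octagon support 0.414214 vs apothem 0.8 → ∈ W
#6 (3, 1, 2, 0): internal (2.292893, -1.292893); octagon support 2.535534 vs apothem 0.8 → ∉ W
#7 (1, -1, 1, -1): internal (1.000000, -2.414214); octagon support 2.414214 vs apothem 0.8 → ∉ W
#8 (-1, 0, -1, 1): internal (-0.292893, 1.707107); octagon support 1.707107 vs apothem 0.8 → ∉ W
#9 (0, 0, 0, 0): internal (0.000000, 0.000000); octagon support 0.000000 vs apothem 0.8 → ∈ W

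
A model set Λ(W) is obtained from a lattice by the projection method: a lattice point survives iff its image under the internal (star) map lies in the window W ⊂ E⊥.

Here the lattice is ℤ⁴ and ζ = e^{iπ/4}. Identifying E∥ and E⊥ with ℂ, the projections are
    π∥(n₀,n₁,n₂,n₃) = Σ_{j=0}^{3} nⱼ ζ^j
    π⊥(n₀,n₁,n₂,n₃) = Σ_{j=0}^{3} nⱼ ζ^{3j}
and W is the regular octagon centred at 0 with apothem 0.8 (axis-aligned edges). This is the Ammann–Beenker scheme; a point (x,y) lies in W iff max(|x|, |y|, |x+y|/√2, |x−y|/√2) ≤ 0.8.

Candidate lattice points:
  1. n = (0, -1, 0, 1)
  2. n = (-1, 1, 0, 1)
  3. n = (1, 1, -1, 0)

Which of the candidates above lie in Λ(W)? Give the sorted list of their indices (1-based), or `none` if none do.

π⊥(n) = n₀ + n₁ζ³ + n₂ζ⁶ + n₃ζ⁹ where ζ = e^{iπ/4}.
#1 (0, -1, 0, 1): internal (1.41421, 0.00000); octagon support 1.41421 vs apothem 0.8 → ∉ W
#2 (-1, 1, 0, 1): internal (-1.00000, 1.41421); octagon support 1.70711 vs apothem 0.8 → ∉ W
#3 (1, 1, -1, 0): internal (0.29289, 1.70711); octagon support 1.70711 vs apothem 0.8 → ∉ W

none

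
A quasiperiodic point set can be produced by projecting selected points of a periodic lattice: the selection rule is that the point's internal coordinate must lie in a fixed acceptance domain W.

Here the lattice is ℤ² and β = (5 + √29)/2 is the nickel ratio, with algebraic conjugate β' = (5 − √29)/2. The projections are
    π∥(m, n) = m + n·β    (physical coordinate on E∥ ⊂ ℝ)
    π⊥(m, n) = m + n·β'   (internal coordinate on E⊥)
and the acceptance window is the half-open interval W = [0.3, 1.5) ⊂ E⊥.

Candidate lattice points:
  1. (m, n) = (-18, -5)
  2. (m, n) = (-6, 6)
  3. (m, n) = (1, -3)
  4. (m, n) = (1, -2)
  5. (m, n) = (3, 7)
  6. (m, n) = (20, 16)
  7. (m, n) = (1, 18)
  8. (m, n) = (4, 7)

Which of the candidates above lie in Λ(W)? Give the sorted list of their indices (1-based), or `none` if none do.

4

β' = (5−√29)/2 ≈ -0.1926.
candidate 1: (m,n)=(-18,-5) → π∥ = -18-5·β ≈ -43.9629, π⊥ = -18-5·β' ≈ -17.0371 ∉ [0.3, 1.5) ⇒ out
candidate 2: (m,n)=(-6,6) → π∥ = -6+6·β ≈ 25.1555, π⊥ = -6+6·β' ≈ -7.1555 ∉ [0.3, 1.5) ⇒ out
candidate 3: (m,n)=(1,-3) → π∥ = 1-3·β ≈ -14.5777, π⊥ = 1-3·β' ≈ 1.5777 ∉ [0.3, 1.5) ⇒ out
candidate 4: (m,n)=(1,-2) → π∥ = 1-2·β ≈ -9.3852, π⊥ = 1-2·β' ≈ 1.3852 ∈ [0.3, 1.5) ⇒ IN Λ
candidate 5: (m,n)=(3,7) → π∥ = 3+7·β ≈ 39.3481, π⊥ = 3+7·β' ≈ 1.6519 ∉ [0.3, 1.5) ⇒ out
candidate 6: (m,n)=(20,16) → π∥ = 20+16·β ≈ 103.0813, π⊥ = 20+16·β' ≈ 16.9187 ∉ [0.3, 1.5) ⇒ out
candidate 7: (m,n)=(1,18) → π∥ = 1+18·β ≈ 94.4665, π⊥ = 1+18·β' ≈ -2.4665 ∉ [0.3, 1.5) ⇒ out
candidate 8: (m,n)=(4,7) → π∥ = 4+7·β ≈ 40.3481, π⊥ = 4+7·β' ≈ 2.6519 ∉ [0.3, 1.5) ⇒ out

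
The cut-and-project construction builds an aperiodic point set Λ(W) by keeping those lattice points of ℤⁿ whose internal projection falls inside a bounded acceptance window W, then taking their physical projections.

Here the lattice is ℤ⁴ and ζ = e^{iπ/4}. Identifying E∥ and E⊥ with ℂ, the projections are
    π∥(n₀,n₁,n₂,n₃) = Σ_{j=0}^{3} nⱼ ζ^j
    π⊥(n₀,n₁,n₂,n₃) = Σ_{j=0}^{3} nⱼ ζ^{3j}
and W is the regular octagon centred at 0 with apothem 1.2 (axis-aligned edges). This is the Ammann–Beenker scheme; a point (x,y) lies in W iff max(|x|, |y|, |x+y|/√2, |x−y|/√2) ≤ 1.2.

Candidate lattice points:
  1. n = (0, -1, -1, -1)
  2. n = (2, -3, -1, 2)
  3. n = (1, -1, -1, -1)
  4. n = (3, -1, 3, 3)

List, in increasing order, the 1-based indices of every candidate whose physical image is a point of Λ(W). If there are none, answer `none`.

1, 3

π⊥(n) = n₀ + n₁ζ³ + n₂ζ⁶ + n₃ζ⁹ where ζ = e^{iπ/4}.
#1 (0, -1, -1, -1): internal (0.000000, -0.414214); octagon support 0.414214 vs apothem 1.2 → ∈ W
#2 (2, -3, -1, 2): internal (5.535534, 0.292893); octagon support 5.535534 vs apothem 1.2 → ∉ W
#3 (1, -1, -1, -1): internal (1.000000, -0.414214); octagon support 1.000000 vs apothem 1.2 → ∈ W
#4 (3, -1, 3, 3): internal (5.828427, -1.585786); octagon support 5.828427 vs apothem 1.2 → ∉ W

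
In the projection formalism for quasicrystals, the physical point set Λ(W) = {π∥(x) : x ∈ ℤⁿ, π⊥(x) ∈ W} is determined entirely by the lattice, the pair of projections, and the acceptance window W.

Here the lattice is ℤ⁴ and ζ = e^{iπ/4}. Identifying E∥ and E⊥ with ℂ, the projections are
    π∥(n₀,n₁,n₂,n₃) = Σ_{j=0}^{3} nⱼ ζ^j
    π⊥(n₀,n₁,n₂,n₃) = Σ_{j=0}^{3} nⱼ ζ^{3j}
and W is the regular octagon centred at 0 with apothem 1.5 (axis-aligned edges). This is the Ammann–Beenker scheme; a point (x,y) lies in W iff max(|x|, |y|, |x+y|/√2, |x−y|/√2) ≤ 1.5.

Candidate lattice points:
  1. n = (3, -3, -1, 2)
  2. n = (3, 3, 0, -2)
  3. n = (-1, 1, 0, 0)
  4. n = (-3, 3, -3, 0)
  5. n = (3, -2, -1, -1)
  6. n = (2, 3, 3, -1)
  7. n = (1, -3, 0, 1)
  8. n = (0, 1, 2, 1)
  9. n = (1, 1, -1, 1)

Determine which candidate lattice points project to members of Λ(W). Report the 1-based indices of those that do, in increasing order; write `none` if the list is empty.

Internal map: ζ^{3j} for j=0..3 gives (1,0), (−√2/2,√2/2), (0,−1), (√2/2,√2/2).
#1 (3, -3, -1, 2): internal (6.535534, 0.292893); octagon support 6.535534 vs apothem 1.5 → ∉ W
#2 (3, 3, 0, -2): internal (-0.535534, 0.707107); octagon support 0.878680 vs apothem 1.5 → ∈ W
#3 (-1, 1, 0, 0): internal (-1.707107, 0.707107); octagon support 1.707107 vs apothem 1.5 → ∉ W
#4 (-3, 3, -3, 0): internal (-5.121320, 5.121320); octagon support 7.242641 vs apothem 1.5 → ∉ W
#5 (3, -2, -1, -1): internal (3.707107, -1.121320); octagon support 3.707107 vs apothem 1.5 → ∉ W
#6 (2, 3, 3, -1): internal (-0.828427, -1.585786); octagon support 1.707107 vs apothem 1.5 → ∉ W
#7 (1, -3, 0, 1): internal (3.828427, -1.414214); octagon support 3.828427 vs apothem 1.5 → ∉ W
#8 (0, 1, 2, 1): internal (0.000000, -0.585786); octagon support 0.585786 vs apothem 1.5 → ∈ W
#9 (1, 1, -1, 1): internal (1.000000, 2.414214); octagon support 2.414214 vs apothem 1.5 → ∉ W

2, 8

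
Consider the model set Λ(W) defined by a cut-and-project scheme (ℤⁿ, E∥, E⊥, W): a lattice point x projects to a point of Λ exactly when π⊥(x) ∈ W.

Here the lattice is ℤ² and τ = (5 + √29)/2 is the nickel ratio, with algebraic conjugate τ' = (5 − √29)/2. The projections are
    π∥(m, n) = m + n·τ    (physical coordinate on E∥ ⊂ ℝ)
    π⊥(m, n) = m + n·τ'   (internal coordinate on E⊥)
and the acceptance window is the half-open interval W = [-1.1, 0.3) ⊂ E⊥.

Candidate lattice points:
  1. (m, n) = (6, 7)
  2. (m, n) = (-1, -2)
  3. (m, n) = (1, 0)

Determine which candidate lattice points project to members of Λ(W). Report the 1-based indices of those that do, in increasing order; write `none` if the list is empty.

2

Numerically τ ≈ 5.192582 and τ' = −1/τ ≈ -0.192582.
candidate 1: (m,n)=(6,7) → π∥ = 6+7·τ ≈ 42.348077, π⊥ = 6+7·τ' ≈ 4.651923 ∉ [-1.1, 0.3) ⇒ out
candidate 2: (m,n)=(-1,-2) → π∥ = -1-2·τ ≈ -11.385165, π⊥ = -1-2·τ' ≈ -0.614835 ∈ [-1.1, 0.3) ⇒ IN Λ
candidate 3: (m,n)=(1,0) → π∥ = 1+0·τ ≈ 1.000000, π⊥ = 1+0·τ' ≈ 1.000000 ∉ [-1.1, 0.3) ⇒ out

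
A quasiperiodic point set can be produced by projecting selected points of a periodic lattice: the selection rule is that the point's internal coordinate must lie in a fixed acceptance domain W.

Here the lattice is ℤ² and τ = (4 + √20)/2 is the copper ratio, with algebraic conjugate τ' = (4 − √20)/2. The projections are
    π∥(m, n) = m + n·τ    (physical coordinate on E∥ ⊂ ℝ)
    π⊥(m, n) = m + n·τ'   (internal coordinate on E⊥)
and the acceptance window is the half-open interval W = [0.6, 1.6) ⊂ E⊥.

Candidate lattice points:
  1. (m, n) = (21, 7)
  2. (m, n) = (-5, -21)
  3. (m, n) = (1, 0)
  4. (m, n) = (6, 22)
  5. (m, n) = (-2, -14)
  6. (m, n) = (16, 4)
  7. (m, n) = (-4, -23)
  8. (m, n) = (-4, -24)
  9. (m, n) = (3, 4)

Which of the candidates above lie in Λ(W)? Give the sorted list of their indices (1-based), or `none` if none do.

Compute τ' = (4−√20)/2 = -0.2361, so π⊥(m,n) = m -0.2361·n.
#1 (21,7): internal coord 21 + (7)·τ' = +19.3475; +19.3475 ∉ [0.6, 1.6) → out
#2 (-5,-21): internal coord -5 + (-21)·τ' = -0.0426; -0.0426 ∉ [0.6, 1.6) → out
#3 (1,0): internal coord 1 + (0)·τ' = +1.0000; +1.0000 ∈ [0.6, 1.6) → IN Λ
#4 (6,22): internal coord 6 + (22)·τ' = +0.8065; +0.8065 ∈ [0.6, 1.6) → IN Λ
#5 (-2,-14): internal coord -2 + (-14)·τ' = +1.3050; +1.3050 ∈ [0.6, 1.6) → IN Λ
#6 (16,4): internal coord 16 + (4)·τ' = +15.0557; +15.0557 ∉ [0.6, 1.6) → out
#7 (-4,-23): internal coord -4 + (-23)·τ' = +1.4296; +1.4296 ∈ [0.6, 1.6) → IN Λ
#8 (-4,-24): internal coord -4 + (-24)·τ' = +1.6656; +1.6656 ∉ [0.6, 1.6) → out
#9 (3,4): internal coord 3 + (4)·τ' = +2.0557; +2.0557 ∉ [0.6, 1.6) → out

3, 4, 5, 7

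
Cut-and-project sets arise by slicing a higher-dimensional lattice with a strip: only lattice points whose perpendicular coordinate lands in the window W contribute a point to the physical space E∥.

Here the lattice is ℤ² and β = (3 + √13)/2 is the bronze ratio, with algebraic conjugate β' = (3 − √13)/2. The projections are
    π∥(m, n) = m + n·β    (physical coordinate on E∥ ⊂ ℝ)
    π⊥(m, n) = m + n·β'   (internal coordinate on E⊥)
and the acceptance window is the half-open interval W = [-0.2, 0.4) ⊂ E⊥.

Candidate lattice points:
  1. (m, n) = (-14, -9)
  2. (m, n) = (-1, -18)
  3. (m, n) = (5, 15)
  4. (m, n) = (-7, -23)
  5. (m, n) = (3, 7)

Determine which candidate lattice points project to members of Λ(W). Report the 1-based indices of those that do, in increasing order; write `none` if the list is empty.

β' = (3−√13)/2 ≈ -0.30278.
#1 (-14,-9): internal coord -14 + (-9)·β' = -11.27502; -11.27502 ∉ [-0.2, 0.4) → out
#2 (-1,-18): internal coord -1 + (-18)·β' = +4.44996; +4.44996 ∉ [-0.2, 0.4) → out
#3 (5,15): internal coord 5 + (15)·β' = +0.45837; +0.45837 ∉ [-0.2, 0.4) → out
#4 (-7,-23): internal coord -7 + (-23)·β' = -0.03616; -0.03616 ∈ [-0.2, 0.4) → IN Λ
#5 (3,7): internal coord 3 + (7)·β' = +0.88057; +0.88057 ∉ [-0.2, 0.4) → out

4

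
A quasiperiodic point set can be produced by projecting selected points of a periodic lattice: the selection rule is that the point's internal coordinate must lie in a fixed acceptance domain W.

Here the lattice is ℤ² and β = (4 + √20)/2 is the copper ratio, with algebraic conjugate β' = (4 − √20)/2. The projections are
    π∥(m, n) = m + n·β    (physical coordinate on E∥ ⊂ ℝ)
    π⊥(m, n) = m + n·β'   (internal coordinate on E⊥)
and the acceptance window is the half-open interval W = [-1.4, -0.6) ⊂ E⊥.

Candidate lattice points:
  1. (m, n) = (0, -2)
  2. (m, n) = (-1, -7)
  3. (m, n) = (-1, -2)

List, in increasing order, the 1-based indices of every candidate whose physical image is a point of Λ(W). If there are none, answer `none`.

Numerically β ≈ 4.23607 and β' = −1/β ≈ -0.23607.
#1 (0,-2): internal coord 0 + (-2)·β' = +0.47214; +0.47214 ∉ [-1.4, -0.6) → out
#2 (-1,-7): internal coord -1 + (-7)·β' = +0.65248; +0.65248 ∉ [-1.4, -0.6) → out
#3 (-1,-2): internal coord -1 + (-2)·β' = -0.52786; -0.52786 ∉ [-1.4, -0.6) → out

none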